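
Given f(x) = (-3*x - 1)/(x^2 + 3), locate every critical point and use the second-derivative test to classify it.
f'(x) = (3*x^2 + 2*x - 9)/(x^4 + 6*x^2 + 9)

Solve f'(x) = 0:
  f'(x) = (3*x^2 + 2*x - 9)/(x^2 + 3)^2; the denominator is positive wherever f is defined, so f'(x) = 0 ⇔ 3*x^2 + 2*x - 9 = 0.
  3*x^2 + 2*x - 9 = 0 has no rational roots; quadratic formula: x = (-2 ± √112)/6.
  ⇒ x = -2*sqrt(7)/3 - 1/3 ≈ -2.0972, -1/3 + 2*sqrt(7)/3 ≈ 1.4305

f''(x) = 2*(-4*x^2*(3*x + 1) + (9*x + 1)*(x^2 + 3))/(x^2 + 3)^3
Second-derivative test at each critical point:
  f''(-2.0972) = -0.1934 < 0 → local maximum
  f''(1.4305) = 0.4156 > 0 → local minimum

Critical points: x = -2*sqrt(7)/3 - 1/3 ≈ -2.0972 (local maximum); x = -1/3 + 2*sqrt(7)/3 ≈ 1.4305 (local minimum)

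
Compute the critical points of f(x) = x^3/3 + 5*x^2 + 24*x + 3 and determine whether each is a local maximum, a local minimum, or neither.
f'(x) = x^2 + 10*x + 24

Solve f'(x) = 0:
  Factor: x^2 + 10*x + 24 = (x + 4)*(x + 6) = 0.
  ⇒ x = -6, -4

f''(x) = 2*x + 10
Second-derivative test at each critical point:
  f''(-6) = -2 < 0 → local maximum
  f''(-4) = 2 > 0 → local minimum

Critical points: x = -6 (local maximum); x = -4 (local minimum)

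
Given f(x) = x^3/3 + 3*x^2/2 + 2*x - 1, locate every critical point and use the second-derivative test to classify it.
f'(x) = x^2 + 3*x + 2

Solve f'(x) = 0:
  Factor: x^2 + 3*x + 2 = (x + 1)*(x + 2) = 0.
  ⇒ x = -2, -1

f''(x) = 2*x + 3
Second-derivative test at each critical point:
  f''(-2) = -1 < 0 → local maximum
  f''(-1) = 1 > 0 → local minimum

Critical points: x = -2 (local maximum); x = -1 (local minimum)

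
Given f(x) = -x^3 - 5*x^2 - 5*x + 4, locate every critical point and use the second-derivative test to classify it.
f'(x) = -3*x^2 - 10*x - 5

Solve f'(x) = 0:
  3*x^2 + 10*x + 5 = 0 has no rational roots; quadratic formula: x = (-10 ± √40)/6.
  ⇒ x = -5/3 - sqrt(10)/3 ≈ -2.7208, -5/3 + sqrt(10)/3 ≈ -0.6126

f''(x) = -6*x - 10
Second-derivative test at each critical point:
  f''(-2.7208) = 6.3246 > 0 → local minimum
  f''(-0.6126) = -6.3246 < 0 → local maximum

Critical points: x = -5/3 - sqrt(10)/3 ≈ -2.7208 (local minimum); x = -5/3 + sqrt(10)/3 ≈ -0.6126 (local maximum)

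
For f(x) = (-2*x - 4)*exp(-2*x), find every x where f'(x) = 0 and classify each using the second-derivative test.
f'(x) = 2*(2*x + 3)*exp(-2*x)

Solve f'(x) = 0:
  f'(x) = (4*x + 6)·exp(-2*x) and exp(-2*x) > 0 for every x, so f'(x) = 0 ⇔ 4*x + 6 = 0.
  Factor: 4*x + 6 = 2*(2*x + 3) = 0.
  ⇒ x = -3/2

f''(x) = 8*(-x - 1)*exp(-2*x)
Second-derivative test at each critical point:
  f''(-3/2) = 80.3421 > 0 → local minimum

Critical points: x = -3/2 (local minimum)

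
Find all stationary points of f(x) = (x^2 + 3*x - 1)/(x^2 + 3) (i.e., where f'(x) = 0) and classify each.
f'(x) = (-3*x^2 + 8*x + 9)/(x^4 + 6*x^2 + 9)

Solve f'(x) = 0:
  f'(x) = -(3*x^2 - 8*x - 9)/(x^2 + 3)^2; the denominator is positive wherever f is defined, so f'(x) = 0 ⇔ -3*x^2 + 8*x + 9 = 0.
  3*x^2 - 8*x - 9 = 0 has no rational roots; quadratic formula: x = (8 ± √172)/6.
  ⇒ x = 4/3 - sqrt(43)/3 ≈ -0.8525, 4/3 + sqrt(43)/3 ≈ 3.5191

f''(x) = 6*(x^3 - 4*x^2 - 9*x + 4)/(x^6 + 9*x^4 + 27*x^2 + 27)
Second-derivative test at each critical point:
  f''(-0.8525) = 0.9443 > 0 → local minimum
  f''(3.5191) = -0.0554 < 0 → local maximum

Critical points: x = 4/3 - sqrt(43)/3 ≈ -0.8525 (local minimum); x = 4/3 + sqrt(43)/3 ≈ 3.5191 (local maximum)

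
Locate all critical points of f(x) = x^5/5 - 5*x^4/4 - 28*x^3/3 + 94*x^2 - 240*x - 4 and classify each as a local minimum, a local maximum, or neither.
f'(x) = x^4 - 5*x^3 - 28*x^2 + 188*x - 240

Solve f'(x) = 0:
  Factor: x^4 - 5*x^3 - 28*x^2 + 188*x - 240 = (x - 5)*(x - 4)*(x - 2)*(x + 6) = 0.
  ⇒ x = -6, 2, 4, 5

f''(x) = 4*x^3 - 15*x^2 - 56*x + 188
Second-derivative test at each critical point:
  f''(-6) = -880 < 0 → local maximum
  f''(2) = 48 > 0 → local minimum
  f''(4) = -20 < 0 → local maximum
  f''(5) = 33 > 0 → local minimum

Critical points: x = -6 (local maximum); x = 2 (local minimum); x = 4 (local maximum); x = 5 (local minimum)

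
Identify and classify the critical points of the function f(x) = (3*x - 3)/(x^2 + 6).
f'(x) = 3*(x^2 - 2*x*(x - 1) + 6)/(x^2 + 6)^2

Solve f'(x) = 0:
  f'(x) = -3*(x^2 - 2*x - 6)/(x^2 + 6)^2; the denominator is positive wherever f is defined, so f'(x) = 0 ⇔ -3*x^2 + 6*x + 18 = 0.
  Factor: -3*x^2 + 6*x + 18 = -3*(x^2 - 2*x - 6); x^2 - 2*x - 6 = 0 has no rational roots; quadratic formula: x = (2 ± √28)/2.
  ⇒ x = 1 - sqrt(7) ≈ -1.6458, 1 + sqrt(7) ≈ 3.6458

f''(x) = 6*(4*x^2*(x - 1) + (1 - 3*x)*(x^2 + 6))/(x^2 + 6)^3
Second-derivative test at each critical point:
  f''(-1.6458) = 0.2093 > 0 → local minimum
  f''(3.6458) = -0.0427 < 0 → local maximum

Critical points: x = 1 - sqrt(7) ≈ -1.6458 (local minimum); x = 1 + sqrt(7) ≈ 3.6458 (local maximum)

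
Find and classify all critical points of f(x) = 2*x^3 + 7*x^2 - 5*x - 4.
f'(x) = 6*x^2 + 14*x - 5

Solve f'(x) = 0:
  6*x^2 + 14*x - 5 = 0 has no rational roots; quadratic formula: x = (-14 ± √316)/12.
  ⇒ x = -sqrt(79)/6 - 7/6 ≈ -2.6480, -7/6 + sqrt(79)/6 ≈ 0.3147

f''(x) = 12*x + 14
Second-derivative test at each critical point:
  f''(-2.6480) = -17.7764 < 0 → local maximum
  f''(0.3147) = 17.7764 > 0 → local minimum

Critical points: x = -sqrt(79)/6 - 7/6 ≈ -2.6480 (local maximum); x = -7/6 + sqrt(79)/6 ≈ 0.3147 (local minimum)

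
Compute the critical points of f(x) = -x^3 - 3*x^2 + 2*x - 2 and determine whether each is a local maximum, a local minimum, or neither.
f'(x) = -3*x^2 - 6*x + 2

Solve f'(x) = 0:
  3*x^2 + 6*x - 2 = 0 has no rational roots; quadratic formula: x = (-6 ± √60)/6.
  ⇒ x = -sqrt(15)/3 - 1 ≈ -2.2910, -1 + sqrt(15)/3 ≈ 0.2910

f''(x) = -6*x - 6
Second-derivative test at each critical point:
  f''(-2.2910) = 7.7460 > 0 → local minimum
  f''(0.2910) = -7.7460 < 0 → local maximum

Critical points: x = -sqrt(15)/3 - 1 ≈ -2.2910 (local minimum); x = -1 + sqrt(15)/3 ≈ 0.2910 (local maximum)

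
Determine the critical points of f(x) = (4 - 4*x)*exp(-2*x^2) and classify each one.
f'(x) = 4*(4*x*(x - 1) - 1)*exp(-2*x^2)

Solve f'(x) = 0:
  f'(x) = (16*x^2 - 16*x - 4)·exp(-2*x^2) and exp(-2*x^2) > 0 for every x, so f'(x) = 0 ⇔ 16*x^2 - 16*x - 4 = 0.
  Factor: 16*x^2 - 16*x - 4 = 4*(4*x^2 - 4*x - 1); 4*x^2 - 4*x - 1 = 0 has no rational roots; quadratic formula: x = (4 ± √32)/8.
  ⇒ x = 1/2 - sqrt(2)/2 ≈ -0.2071, 1/2 + sqrt(2)/2 ≈ 1.2071

f''(x) = 16*(4*x^2*(1 - x) + 3*x - 1)*exp(-2*x^2)
Second-derivative test at each critical point:
  f''(-0.2071) = -20.7672 < 0 → local maximum
  f''(1.2071) = 1.2275 > 0 → local minimum

Critical points: x = 1/2 - sqrt(2)/2 ≈ -0.2071 (local maximum); x = 1/2 + sqrt(2)/2 ≈ 1.2071 (local minimum)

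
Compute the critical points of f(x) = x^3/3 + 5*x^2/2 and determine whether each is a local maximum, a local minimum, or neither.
f'(x) = x*(x + 5)

Solve f'(x) = 0:
  Factor: x^2 + 5*x = x*(x + 5) = 0.
  ⇒ x = -5, 0

f''(x) = 2*x + 5
Second-derivative test at each critical point:
  f''(-5) = -5 < 0 → local maximum
  f''(0) = 5 > 0 → local minimum

Critical points: x = -5 (local maximum); x = 0 (local minimum)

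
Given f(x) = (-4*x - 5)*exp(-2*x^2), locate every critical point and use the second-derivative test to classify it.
f'(x) = 4*(x*(4*x + 5) - 1)*exp(-2*x^2)

Solve f'(x) = 0:
  f'(x) = (16*x^2 + 20*x - 4)·exp(-2*x^2) and exp(-2*x^2) > 0 for every x, so f'(x) = 0 ⇔ 16*x^2 + 20*x - 4 = 0.
  Factor: 16*x^2 + 20*x - 4 = 4*(4*x^2 + 5*x - 1); 4*x^2 + 5*x - 1 = 0 has no rational roots; quadratic formula: x = (-5 ± √41)/8.
  ⇒ x = -sqrt(41)/8 - 5/8 ≈ -1.4254, -5/8 + sqrt(41)/8 ≈ 0.1754

f''(x) = 4*(-16*x^3 - 20*x^2 + 12*x + 5)*exp(-2*x^2)
Second-derivative test at each critical point:
  f''(-1.4254) = -0.4403 < 0 → local maximum
  f''(0.1754) = 24.0842 > 0 → local minimum

Critical points: x = -sqrt(41)/8 - 5/8 ≈ -1.4254 (local maximum); x = -5/8 + sqrt(41)/8 ≈ 0.1754 (local minimum)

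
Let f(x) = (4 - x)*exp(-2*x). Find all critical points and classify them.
f'(x) = (2*x - 9)*exp(-2*x)

Solve f'(x) = 0:
  f'(x) = (2*x - 9)·exp(-2*x) and exp(-2*x) > 0 for every x, so f'(x) = 0 ⇔ 2*x - 9 = 0.
  2*x - 9 = 0.
  ⇒ x = 9/2

f''(x) = 4*(5 - x)*exp(-2*x)
Second-derivative test at each critical point:
  f''(9/2) = 2.468e-04 > 0 → local minimum

Critical points: x = 9/2 (local minimum)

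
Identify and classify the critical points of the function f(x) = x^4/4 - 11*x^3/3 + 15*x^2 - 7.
f'(x) = x*(x^2 - 11*x + 30)

Solve f'(x) = 0:
  Factor: x^3 - 11*x^2 + 30*x = x*(x - 6)*(x - 5) = 0.
  ⇒ x = 0, 5, 6

f''(x) = 3*x^2 - 22*x + 30
Second-derivative test at each critical point:
  f''(0) = 30 > 0 → local minimum
  f''(5) = -5 < 0 → local maximum
  f''(6) = 6 > 0 → local minimum

Critical points: x = 0 (local minimum); x = 5 (local maximum); x = 6 (local minimum)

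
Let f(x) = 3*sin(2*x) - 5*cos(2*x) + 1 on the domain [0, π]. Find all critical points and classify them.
f'(x) = 10*sin(2*x) + 6*cos(2*x)

Solve f'(x) = 0 on [0, π]:
  f'(x) = 0 ⇔ 3*cos(2*x) = -5*sin(2*x) ⇔ tan(2*x) = -3/5, i.e. 2*x = arctan(-3/5) + nπ; keep the solutions lying in [0, π].
  ⇒ x = -atan(3/5)/2 + pi/2 ≈ 1.3006, pi - atan(3/5)/2 ≈ 2.8714

f''(x) = -12*sin(2*x) + 20*cos(2*x)
Second-derivative test at each critical point:
  f''(1.3006) = -23.3238 < 0 → local maximum
  f''(2.8714) = 23.3238 > 0 → local minimum

Critical points: x = -atan(3/5)/2 + pi/2 ≈ 1.3006 (local maximum); x = pi - atan(3/5)/2 ≈ 2.8714 (local minimum)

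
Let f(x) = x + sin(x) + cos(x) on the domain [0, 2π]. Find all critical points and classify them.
f'(x) = -sin(x) + cos(x) + 1

Solve f'(x) = 0 on [0, 2π]:
  f'(x) = 0 ⇔ -sin(x) + cos(x) = -1. Write the left side as R·cos(x + φ) with R = √(1² + 1²) = sqrt(2), cos φ = sqrt(2)/2, sin φ = sqrt(2)/2; then cos(x + φ) = -sqrt(2)/2. Solve for x and keep the solutions lying in [0, 2π].
  ⇒ x = pi/2 ≈ 1.5708, pi ≈ 3.1416

f''(x) = -sin(x) - cos(x)
Second-derivative test at each critical point:
  f''(1.5708) = -1 < 0 → local maximum
  f''(3.1416) = 1 > 0 → local minimum

Critical points: x = pi/2 ≈ 1.5708 (local maximum); x = pi ≈ 3.1416 (local minimum)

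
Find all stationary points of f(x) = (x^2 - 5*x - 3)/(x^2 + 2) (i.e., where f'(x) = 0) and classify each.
f'(x) = 5*(x^2 + 2*x - 2)/(x^4 + 4*x^2 + 4)

Solve f'(x) = 0:
  f'(x) = 5*(x^2 + 2*x - 2)/(x^2 + 2)^2; the denominator is positive wherever f is defined, so f'(x) = 0 ⇔ 5*x^2 + 10*x - 10 = 0.
  Factor: 5*x^2 + 10*x - 10 = 5*(x^2 + 2*x - 2); x^2 + 2*x - 2 = 0 has no rational roots; quadratic formula: x = (-2 ± √12)/2.
  ⇒ x = -sqrt(3) - 1 ≈ -2.7321, -1 + sqrt(3) ≈ 0.7321

f''(x) = 10*(-x^3 - 3*x^2 + 6*x + 2)/(x^6 + 6*x^4 + 12*x^2 + 8)
Second-derivative test at each critical point:
  f''(-2.7321) = -0.1934 < 0 → local maximum
  f''(0.7321) = 2.6934 > 0 → local minimum

Critical points: x = -sqrt(3) - 1 ≈ -2.7321 (local maximum); x = -1 + sqrt(3) ≈ 0.7321 (local minimum)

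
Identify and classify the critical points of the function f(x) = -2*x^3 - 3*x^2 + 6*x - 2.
f'(x) = -6*x^2 - 6*x + 6

Solve f'(x) = 0:
  Factor: -6*x^2 - 6*x + 6 = -6*(x^2 + x - 1); x^2 + x - 1 = 0 has no rational roots; quadratic formula: x = (-1 ± √5)/2.
  ⇒ x = -sqrt(5)/2 - 1/2 ≈ -1.6180, -1/2 + sqrt(5)/2 ≈ 0.6180

f''(x) = -12*x - 6
Second-derivative test at each critical point:
  f''(-1.6180) = 13.4164 > 0 → local minimum
  f''(0.6180) = -13.4164 < 0 → local maximum

Critical points: x = -sqrt(5)/2 - 1/2 ≈ -1.6180 (local minimum); x = -1/2 + sqrt(5)/2 ≈ 0.6180 (local maximum)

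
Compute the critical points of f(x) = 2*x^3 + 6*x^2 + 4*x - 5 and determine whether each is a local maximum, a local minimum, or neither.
f'(x) = 6*x^2 + 12*x + 4

Solve f'(x) = 0:
  Factor: 6*x^2 + 12*x + 4 = 2*(3*x^2 + 6*x + 2); 3*x^2 + 6*x + 2 = 0 has no rational roots; quadratic formula: x = (-6 ± √12)/6.
  ⇒ x = -1 - sqrt(3)/3 ≈ -1.5774, -1 + sqrt(3)/3 ≈ -0.4226

f''(x) = 12*x + 12
Second-derivative test at each critical point:
  f''(-1.5774) = -6.9282 < 0 → local maximum
  f''(-0.4226) = 6.9282 > 0 → local minimum

Critical points: x = -1 - sqrt(3)/3 ≈ -1.5774 (local maximum); x = -1 + sqrt(3)/3 ≈ -0.4226 (local minimum)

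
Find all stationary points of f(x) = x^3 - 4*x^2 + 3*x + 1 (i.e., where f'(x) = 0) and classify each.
f'(x) = 3*x^2 - 8*x + 3

Solve f'(x) = 0:
  3*x^2 - 8*x + 3 = 0 has no rational roots; quadratic formula: x = (8 ± √28)/6.
  ⇒ x = 4/3 - sqrt(7)/3 ≈ 0.4514, sqrt(7)/3 + 4/3 ≈ 2.2153

f''(x) = 6*x - 8
Second-derivative test at each critical point:
  f''(0.4514) = -5.2915 < 0 → local maximum
  f''(2.2153) = 5.2915 > 0 → local minimum

Critical points: x = 4/3 - sqrt(7)/3 ≈ 0.4514 (local maximum); x = sqrt(7)/3 + 4/3 ≈ 2.2153 (local minimum)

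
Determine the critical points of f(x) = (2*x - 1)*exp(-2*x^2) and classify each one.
f'(x) = 2*(-2*x*(2*x - 1) + 1)*exp(-2*x^2)

Solve f'(x) = 0:
  f'(x) = (-8*x^2 + 4*x + 2)·exp(-2*x^2) and exp(-2*x^2) > 0 for every x, so f'(x) = 0 ⇔ -8*x^2 + 4*x + 2 = 0.
  Factor: -8*x^2 + 4*x + 2 = -2*(4*x^2 - 2*x - 1); 4*x^2 - 2*x - 1 = 0 has no rational roots; quadratic formula: x = (2 ± √20)/8.
  ⇒ x = 1/4 - sqrt(5)/4 ≈ -0.3090, 1/4 + sqrt(5)/4 ≈ 0.8090

f''(x) = 4*(4*x^2*(2*x - 1) - 6*x + 1)*exp(-2*x^2)
Second-derivative test at each critical point:
  f''(-0.3090) = 7.3893 > 0 → local minimum
  f''(0.8090) = -2.4157 < 0 → local maximum

Critical points: x = 1/4 - sqrt(5)/4 ≈ -0.3090 (local minimum); x = 1/4 + sqrt(5)/4 ≈ 0.8090 (local maximum)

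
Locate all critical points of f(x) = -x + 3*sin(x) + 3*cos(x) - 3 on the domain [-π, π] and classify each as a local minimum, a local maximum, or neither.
f'(x) = 3*sqrt(2)*cos(x + pi/4) - 1

Solve f'(x) = 0 on [-π, π]:
  f'(x) = 0 ⇔ -3*sin(x) + 3*cos(x) = 1. Write the left side as R·cos(x + φ) with R = √(3² + 3²) = 3*sqrt(2), cos φ = sqrt(2)/2, sin φ = sqrt(2)/2; then cos(x + φ) = sqrt(2)/6. Solve for x and keep the solutions lying in [-π, π].
  ⇒ x = -pi + atan((-sqrt(17) - 1)/(1 - sqrt(17))) ≈ -2.1183, atan((-1 + sqrt(17))/(1 + sqrt(17))) ≈ 0.5475

f''(x) = -3*sqrt(2)*sin(x + pi/4)
Second-derivative test at each critical point:
  f''(-2.1183) = 4.1231 > 0 → local minimum
  f''(0.5475) = -4.1231 < 0 → local maximum

Critical points: x = -pi + atan((-sqrt(17) - 1)/(1 - sqrt(17))) ≈ -2.1183 (local minimum); x = atan((-1 + sqrt(17))/(1 + sqrt(17))) ≈ 0.5475 (local maximum)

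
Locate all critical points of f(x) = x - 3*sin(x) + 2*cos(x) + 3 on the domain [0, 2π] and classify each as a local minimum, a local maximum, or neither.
f'(x) = -2*sin(x) - 3*cos(x) + 1

Solve f'(x) = 0 on [0, 2π]:
  f'(x) = 0 ⇔ -2*sin(x) - 3*cos(x) = -1. Write the left side as R·cos(x + φ) with R = √((-3)² + 2²) = sqrt(13), cos φ = -3*sqrt(13)/13, sin φ = 2*sqrt(13)/13; then cos(x + φ) = -sqrt(13)/13. Solve for x and keep the solutions lying in [0, 2π].
  ⇒ x = atan((2 + 6*sqrt(3))/(3 - 4*sqrt(3))) + pi ≈ 1.8778, atan((2 - 6*sqrt(3))/(3 + 4*sqrt(3))) + 2*pi ≈ 5.5814

f''(x) = 3*sin(x) - 2*cos(x)
Second-derivative test at each critical point:
  f''(1.8778) = 3.4641 > 0 → local minimum
  f''(5.5814) = -3.4641 < 0 → local maximum

Critical points: x = atan((2 + 6*sqrt(3))/(3 - 4*sqrt(3))) + pi ≈ 1.8778 (local minimum); x = atan((2 - 6*sqrt(3))/(3 + 4*sqrt(3))) + 2*pi ≈ 5.5814 (local maximum)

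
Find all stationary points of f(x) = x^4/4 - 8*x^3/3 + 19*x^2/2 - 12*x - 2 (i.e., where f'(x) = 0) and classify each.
f'(x) = x^3 - 8*x^2 + 19*x - 12

Solve f'(x) = 0:
  Factor: x^3 - 8*x^2 + 19*x - 12 = (x - 4)*(x - 3)*(x - 1) = 0.
  ⇒ x = 1, 3, 4

f''(x) = 3*x^2 - 16*x + 19
Second-derivative test at each critical point:
  f''(1) = 6 > 0 → local minimum
  f''(3) = -2 < 0 → local maximum
  f''(4) = 3 > 0 → local minimum

Critical points: x = 1 (local minimum); x = 3 (local maximum); x = 4 (local minimum)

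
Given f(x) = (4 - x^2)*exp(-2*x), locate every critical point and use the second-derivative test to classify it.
f'(x) = 2*(x^2 - x - 4)*exp(-2*x)

Solve f'(x) = 0:
  f'(x) = (2*x^2 - 2*x - 8)·exp(-2*x) and exp(-2*x) > 0 for every x, so f'(x) = 0 ⇔ 2*x^2 - 2*x - 8 = 0.
  Factor: 2*x^2 - 2*x - 8 = 2*(x^2 - x - 4); x^2 - x - 4 = 0 has no rational roots; quadratic formula: x = (1 ± √17)/2.
  ⇒ x = 1/2 - sqrt(17)/2 ≈ -1.5616, 1/2 + sqrt(17)/2 ≈ 2.5616

f''(x) = 2*(-2*x^2 + 4*x + 7)*exp(-2*x)
Second-derivative test at each critical point:
  f''(-1.5616) = -187.3277 < 0 → local maximum
  f''(2.5616) = 0.0491 > 0 → local minimum

Critical points: x = 1/2 - sqrt(17)/2 ≈ -1.5616 (local maximum); x = 1/2 + sqrt(17)/2 ≈ 2.5616 (local minimum)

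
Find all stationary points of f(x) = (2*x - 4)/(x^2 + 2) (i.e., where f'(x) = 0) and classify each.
f'(x) = 2*(x^2 - 2*x*(x - 2) + 2)/(x^2 + 2)^2

Solve f'(x) = 0:
  f'(x) = -2*(x^2 - 4*x - 2)/(x^2 + 2)^2; the denominator is positive wherever f is defined, so f'(x) = 0 ⇔ -2*x^2 + 8*x + 4 = 0.
  Factor: -2*x^2 + 8*x + 4 = -2*(x^2 - 4*x - 2); x^2 - 4*x - 2 = 0 has no rational roots; quadratic formula: x = (4 ± √24)/2.
  ⇒ x = 2 - sqrt(6) ≈ -0.4495, 2 + sqrt(6) ≈ 4.4495

f''(x) = 4*(4*x^2*(x - 2) + (2 - 3*x)*(x^2 + 2))/(x^2 + 2)^3
Second-derivative test at each critical point:
  f''(-0.4495) = 2.0206 > 0 → local minimum
  f''(4.4495) = -0.0206 < 0 → local maximum

Critical points: x = 2 - sqrt(6) ≈ -0.4495 (local minimum); x = 2 + sqrt(6) ≈ 4.4495 (local maximum)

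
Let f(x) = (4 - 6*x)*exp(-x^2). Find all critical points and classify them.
f'(x) = 2*(2*x*(3*x - 2) - 3)*exp(-x^2)

Solve f'(x) = 0:
  f'(x) = (12*x^2 - 8*x - 6)·exp(-x^2) and exp(-x^2) > 0 for every x, so f'(x) = 0 ⇔ 12*x^2 - 8*x - 6 = 0.
  Factor: 12*x^2 - 8*x - 6 = 2*(6*x^2 - 4*x - 3); 6*x^2 - 4*x - 3 = 0 has no rational roots; quadratic formula: x = (4 ± √88)/12.
  ⇒ x = 1/3 - sqrt(22)/6 ≈ -0.4484, 1/3 + sqrt(22)/6 ≈ 1.1151

f''(x) = 4*(2*x^2*(2 - 3*x) + 9*x - 2)*exp(-x^2)
Second-derivative test at each critical point:
  f''(-0.4484) = -15.3444 < 0 → local maximum
  f''(1.1151) = 5.4110 > 0 → local minimum

Critical points: x = 1/3 - sqrt(22)/6 ≈ -0.4484 (local maximum); x = 1/3 + sqrt(22)/6 ≈ 1.1151 (local minimum)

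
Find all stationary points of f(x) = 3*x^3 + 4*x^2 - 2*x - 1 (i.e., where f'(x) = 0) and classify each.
f'(x) = 9*x^2 + 8*x - 2

Solve f'(x) = 0:
  9*x^2 + 8*x - 2 = 0 has no rational roots; quadratic formula: x = (-8 ± √136)/18.
  ⇒ x = -sqrt(34)/9 - 4/9 ≈ -1.0923, -4/9 + sqrt(34)/9 ≈ 0.2034

f''(x) = 18*x + 8
Second-derivative test at each critical point:
  f''(-1.0923) = -11.6619 < 0 → local maximum
  f''(0.2034) = 11.6619 > 0 → local minimum

Critical points: x = -sqrt(34)/9 - 4/9 ≈ -1.0923 (local maximum); x = -4/9 + sqrt(34)/9 ≈ 0.2034 (local minimum)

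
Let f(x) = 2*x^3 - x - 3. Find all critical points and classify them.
f'(x) = 6*x^2 - 1

Solve f'(x) = 0:
  6*x^2 - 1 = 0 has no rational roots; quadratic formula: x = (0 ± √24)/12.
  ⇒ x = -sqrt(6)/6 ≈ -0.4082, sqrt(6)/6 ≈ 0.4082

f''(x) = 12*x
Second-derivative test at each critical point:
  f''(-0.4082) = -4.8990 < 0 → local maximum
  f''(0.4082) = 4.8990 > 0 → local minimum

Critical points: x = -sqrt(6)/6 ≈ -0.4082 (local maximum); x = sqrt(6)/6 ≈ 0.4082 (local minimum)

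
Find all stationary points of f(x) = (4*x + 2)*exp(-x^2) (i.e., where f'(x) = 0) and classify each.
f'(x) = 4*(-x*(2*x + 1) + 1)*exp(-x^2)

Solve f'(x) = 0:
  f'(x) = (-8*x^2 - 4*x + 4)·exp(-x^2) and exp(-x^2) > 0 for every x, so f'(x) = 0 ⇔ -8*x^2 - 4*x + 4 = 0.
  Factor: -8*x^2 - 4*x + 4 = -4*(x + 1)*(2*x - 1) = 0.
  ⇒ x = -1, 1/2

f''(x) = 4*(2*x^2*(2*x + 1) - 6*x - 1)*exp(-x^2)
Second-derivative test at each critical point:
  f''(-1) = 4.4146 > 0 → local minimum
  f''(1/2) = -9.3456 < 0 → local maximum

Critical points: x = -1 (local minimum); x = 1/2 (local maximum)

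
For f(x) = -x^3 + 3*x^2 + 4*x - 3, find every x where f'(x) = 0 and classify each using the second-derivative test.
f'(x) = -3*x^2 + 6*x + 4

Solve f'(x) = 0:
  3*x^2 - 6*x - 4 = 0 has no rational roots; quadratic formula: x = (6 ± √84)/6.
  ⇒ x = 1 - sqrt(21)/3 ≈ -0.5275, 1 + sqrt(21)/3 ≈ 2.5275

f''(x) = 6 - 6*x
Second-derivative test at each critical point:
  f''(-0.5275) = 9.1652 > 0 → local minimum
  f''(2.5275) = -9.1652 < 0 → local maximum

Critical points: x = 1 - sqrt(21)/3 ≈ -0.5275 (local minimum); x = 1 + sqrt(21)/3 ≈ 2.5275 (local maximum)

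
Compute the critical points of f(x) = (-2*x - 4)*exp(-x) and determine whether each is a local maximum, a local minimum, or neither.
f'(x) = 2*(x + 1)*exp(-x)

Solve f'(x) = 0:
  f'(x) = (2*x + 2)·exp(-x) and exp(-x) > 0 for every x, so f'(x) = 0 ⇔ 2*x + 2 = 0.
  Factor: 2*x + 2 = 2*(x + 1) = 0.
  ⇒ x = -1

f''(x) = -2*x*exp(-x)
Second-derivative test at each critical point:
  f''(-1) = 5.4366 > 0 → local minimum

Critical points: x = -1 (local minimum)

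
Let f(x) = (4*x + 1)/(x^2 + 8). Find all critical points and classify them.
f'(x) = 2*(-2*x^2 - x + 16)/(x^4 + 16*x^2 + 64)

Solve f'(x) = 0:
  f'(x) = -2*(2*x^2 + x - 16)/(x^2 + 8)^2; the denominator is positive wherever f is defined, so f'(x) = 0 ⇔ -4*x^2 - 2*x + 32 = 0.
  Factor: -4*x^2 - 2*x + 32 = -2*(2*x^2 + x - 16); 2*x^2 + x - 16 = 0 has no rational roots; quadratic formula: x = (-1 ± √129)/4.
  ⇒ x = -sqrt(129)/4 - 1/4 ≈ -3.0895, -1/4 + sqrt(129)/4 ≈ 2.5895

f''(x) = 2*(4*x^2*(4*x + 1) - (12*x + 1)*(x^2 + 8))/(x^2 + 8)^3
Second-derivative test at each critical point:
  f''(-3.0895) = 0.0738 > 0 → local minimum
  f''(2.5895) = -0.1050 < 0 → local maximum

Critical points: x = -sqrt(129)/4 - 1/4 ≈ -3.0895 (local minimum); x = -1/4 + sqrt(129)/4 ≈ 2.5895 (local maximum)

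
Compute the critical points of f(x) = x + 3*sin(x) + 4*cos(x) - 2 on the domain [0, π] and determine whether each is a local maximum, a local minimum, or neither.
f'(x) = -4*sin(x) + 3*cos(x) + 1

Solve f'(x) = 0 on [0, π]:
  f'(x) = 0 ⇔ -4*sin(x) + 3*cos(x) = -1. Write the left side as R·cos(x + φ) with R = √(3² + 4²) = 5, cos φ = 3/5, sin φ = 4/5; then cos(x + φ) = -1/5. Solve for x and keep the solutions lying in [0, π].
  ⇒ x = atan((4 + 6*sqrt(6))/(-3 + 8*sqrt(6))) ≈ 0.8449

f''(x) = -3*sin(x) - 4*cos(x)
Second-derivative test at each critical point:
  f''(0.8449) = -4.8990 < 0 → local maximum

Critical points: x = atan((4 + 6*sqrt(6))/(-3 + 8*sqrt(6))) ≈ 0.8449 (local maximum)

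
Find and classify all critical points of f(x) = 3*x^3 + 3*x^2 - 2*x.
f'(x) = 9*x^2 + 6*x - 2

Solve f'(x) = 0:
  9*x^2 + 6*x - 2 = 0 has no rational roots; quadratic formula: x = (-6 ± √108)/18.
  ⇒ x = -sqrt(3)/3 - 1/3 ≈ -0.9107, -1/3 + sqrt(3)/3 ≈ 0.2440

f''(x) = 18*x + 6
Second-derivative test at each critical point:
  f''(-0.9107) = -10.3923 < 0 → local maximum
  f''(0.2440) = 10.3923 > 0 → local minimum

Critical points: x = -sqrt(3)/3 - 1/3 ≈ -0.9107 (local maximum); x = -1/3 + sqrt(3)/3 ≈ 0.2440 (local minimum)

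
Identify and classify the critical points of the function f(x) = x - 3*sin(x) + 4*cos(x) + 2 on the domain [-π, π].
f'(x) = -4*sin(x) - 3*cos(x) + 1

Solve f'(x) = 0 on [-π, π]:
  f'(x) = 0 ⇔ -4*sin(x) - 3*cos(x) = -1. Write the left side as R·cos(x + φ) with R = √((-3)² + 4²) = 5, cos φ = -3/5, sin φ = 4/5; then cos(x + φ) = -1/5. Solve for x and keep the solutions lying in [-π, π].
  ⇒ x = atan((4 - 6*sqrt(6))/(3 + 8*sqrt(6))) ≈ -0.4421, atan((4 + 6*sqrt(6))/(3 - 8*sqrt(6))) + pi ≈ 2.2967

f''(x) = 3*sin(x) - 4*cos(x)
Second-derivative test at each critical point:
  f''(-0.4421) = -4.8990 < 0 → local maximum
  f''(2.2967) = 4.8990 > 0 → local minimum

Critical points: x = atan((4 - 6*sqrt(6))/(3 + 8*sqrt(6))) ≈ -0.4421 (local maximum); x = atan((4 + 6*sqrt(6))/(3 - 8*sqrt(6))) + pi ≈ 2.2967 (local minimum)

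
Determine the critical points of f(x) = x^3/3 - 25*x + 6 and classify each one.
f'(x) = x^2 - 25

Solve f'(x) = 0:
  Factor: x^2 - 25 = (x - 5)*(x + 5) = 0.
  ⇒ x = -5, 5

f''(x) = 2*x
Second-derivative test at each critical point:
  f''(-5) = -10 < 0 → local maximum
  f''(5) = 10 > 0 → local minimum

Critical points: x = -5 (local maximum); x = 5 (local minimum)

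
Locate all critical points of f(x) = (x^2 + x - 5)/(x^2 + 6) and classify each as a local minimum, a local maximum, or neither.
f'(x) = (-x^2 + 22*x + 6)/(x^4 + 12*x^2 + 36)

Solve f'(x) = 0:
  f'(x) = -(x^2 - 22*x - 6)/(x^2 + 6)^2; the denominator is positive wherever f is defined, so f'(x) = 0 ⇔ -x^2 + 22*x + 6 = 0.
  x^2 - 22*x - 6 = 0 has no rational roots; quadratic formula: x = (22 ± √508)/2.
  ⇒ x = 11 - sqrt(127) ≈ -0.2694, 11 + sqrt(127) ≈ 22.2694

f''(x) = 2*(x^3 - 33*x^2 - 18*x + 66)/(x^6 + 18*x^4 + 108*x^2 + 216)
Second-derivative test at each critical point:
  f''(-0.2694) = 0.6112 > 0 → local minimum
  f''(22.2694) = -8.946e-05 < 0 → local maximum

Critical points: x = 11 - sqrt(127) ≈ -0.2694 (local minimum); x = 11 + sqrt(127) ≈ 22.2694 (local maximum)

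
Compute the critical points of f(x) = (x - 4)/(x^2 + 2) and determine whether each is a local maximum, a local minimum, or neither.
f'(x) = (x^2 - 2*x*(x - 4) + 2)/(x^2 + 2)^2

Solve f'(x) = 0:
  f'(x) = -(x^2 - 8*x - 2)/(x^2 + 2)^2; the denominator is positive wherever f is defined, so f'(x) = 0 ⇔ -x^2 + 8*x + 2 = 0.
  x^2 - 8*x - 2 = 0 has no rational roots; quadratic formula: x = (8 ± √72)/2.
  ⇒ x = 4 - 3*sqrt(2) ≈ -0.2426, 4 + 3*sqrt(2) ≈ 8.2426

f''(x) = 2*(4*x^2*(x - 4) + (4 - 3*x)*(x^2 + 2))/(x^2 + 2)^3
Second-derivative test at each critical point:
  f''(-0.2426) = 2.0017 > 0 → local minimum
  f''(8.2426) = -0.0017 < 0 → local maximum

Critical points: x = 4 - 3*sqrt(2) ≈ -0.2426 (local minimum); x = 4 + 3*sqrt(2) ≈ 8.2426 (local maximum)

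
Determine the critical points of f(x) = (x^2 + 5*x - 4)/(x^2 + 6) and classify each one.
f'(x) = 5*(-x^2 + 4*x + 6)/(x^4 + 12*x^2 + 36)

Solve f'(x) = 0:
  f'(x) = -5*(x^2 - 4*x - 6)/(x^2 + 6)^2; the denominator is positive wherever f is defined, so f'(x) = 0 ⇔ -5*x^2 + 20*x + 30 = 0.
  Factor: -5*x^2 + 20*x + 30 = -5*(x^2 - 4*x - 6); x^2 - 4*x - 6 = 0 has no rational roots; quadratic formula: x = (4 ± √40)/2.
  ⇒ x = 2 - sqrt(10) ≈ -1.1623, 2 + sqrt(10) ≈ 5.1623

f''(x) = 10*(x^3 - 6*x^2 - 18*x + 12)/(x^6 + 18*x^4 + 108*x^2 + 216)
Second-derivative test at each critical point:
  f''(-1.1623) = 0.5852 > 0 → local minimum
  f''(5.1623) = -0.0297 < 0 → local maximum

Critical points: x = 2 - sqrt(10) ≈ -1.1623 (local minimum); x = 2 + sqrt(10) ≈ 5.1623 (local maximum)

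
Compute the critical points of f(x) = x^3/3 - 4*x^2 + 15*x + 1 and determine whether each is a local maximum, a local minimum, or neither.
f'(x) = x^2 - 8*x + 15

Solve f'(x) = 0:
  Factor: x^2 - 8*x + 15 = (x - 5)*(x - 3) = 0.
  ⇒ x = 3, 5

f''(x) = 2*x - 8
Second-derivative test at each critical point:
  f''(3) = -2 < 0 → local maximum
  f''(5) = 2 > 0 → local minimum

Critical points: x = 3 (local maximum); x = 5 (local minimum)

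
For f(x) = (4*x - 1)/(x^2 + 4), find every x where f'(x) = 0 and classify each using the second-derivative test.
f'(x) = 2*(-2*x^2 + x + 8)/(x^4 + 8*x^2 + 16)

Solve f'(x) = 0:
  f'(x) = -2*(2*x^2 - x - 8)/(x^2 + 4)^2; the denominator is positive wherever f is defined, so f'(x) = 0 ⇔ -4*x^2 + 2*x + 16 = 0.
  Factor: -4*x^2 + 2*x + 16 = -2*(2*x^2 - x - 8); 2*x^2 - x - 8 = 0 has no rational roots; quadratic formula: x = (1 ± √65)/4.
  ⇒ x = 1/4 - sqrt(65)/4 ≈ -1.7656, 1/4 + sqrt(65)/4 ≈ 2.2656

f''(x) = 2*(4*x^2*(4*x - 1) + (1 - 12*x)*(x^2 + 4))/(x^2 + 4)^3
Second-derivative test at each critical point:
  f''(-1.7656) = 0.3183 > 0 → local minimum
  f''(2.2656) = -0.1933 < 0 → local maximum

Critical points: x = 1/4 - sqrt(65)/4 ≈ -1.7656 (local minimum); x = 1/4 + sqrt(65)/4 ≈ 2.2656 (local maximum)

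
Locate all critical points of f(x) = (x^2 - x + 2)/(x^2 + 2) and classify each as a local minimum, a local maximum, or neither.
f'(x) = (x^2 - 2)/(x^4 + 4*x^2 + 4)

Solve f'(x) = 0:
  f'(x) = (x^2 - 2)/(x^2 + 2)^2; the denominator is positive wherever f is defined, so f'(x) = 0 ⇔ x^2 - 2 = 0.
  x^2 - 2 = 0 has no rational roots; quadratic formula: x = (0 ± √8)/2.
  ⇒ x = -sqrt(2) ≈ -1.4142, sqrt(2) ≈ 1.4142

f''(x) = 2*x*(6 - x^2)/(x^6 + 6*x^4 + 12*x^2 + 8)
Second-derivative test at each critical point:
  f''(-1.4142) = -0.1768 < 0 → local maximum
  f''(1.4142) = 0.1768 > 0 → local minimum

Critical points: x = -sqrt(2) ≈ -1.4142 (local maximum); x = sqrt(2) ≈ 1.4142 (local minimum)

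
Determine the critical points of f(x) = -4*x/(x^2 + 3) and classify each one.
f'(x) = 4*(x^2 - 3)/(x^2 + 3)^2

Solve f'(x) = 0:
  f'(x) = 4*(x^2 - 3)/(x^2 + 3)^2; the denominator is positive wherever f is defined, so f'(x) = 0 ⇔ 4*x^2 - 12 = 0.
  Factor: 4*x^2 - 12 = 4*(x^2 - 3); x^2 - 3 = 0 has no rational roots; quadratic formula: x = (0 ± √12)/2.
  ⇒ x = -sqrt(3) ≈ -1.7321, sqrt(3) ≈ 1.7321

f''(x) = 8*x*(9 - x^2)/(x^2 + 3)^3
Second-derivative test at each critical point:
  f''(-1.7321) = -0.3849 < 0 → local maximum
  f''(1.7321) = 0.3849 > 0 → local minimum

Critical points: x = -sqrt(3) ≈ -1.7321 (local maximum); x = sqrt(3) ≈ 1.7321 (local minimum)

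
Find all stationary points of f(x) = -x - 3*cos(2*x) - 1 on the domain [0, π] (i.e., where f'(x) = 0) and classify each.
f'(x) = 6*sin(2*x) - 1

Solve f'(x) = 0 on [0, π]:
  f'(x) = 0 ⇔ sin(2*x) = 1/6, i.e. 2*x = arcsin(1/6) + 2nπ or 2*x = π − arcsin(1/6) + 2nπ; keep the solutions lying in [0, π].
  ⇒ x = asin(1/6)/2 ≈ 0.0837, -asin(1/6)/2 + pi/2 ≈ 1.4871

f''(x) = 12*cos(2*x)
Second-derivative test at each critical point:
  f''(0.0837) = 11.8322 > 0 → local minimum
  f''(1.4871) = -11.8322 < 0 → local maximum

Critical points: x = asin(1/6)/2 ≈ 0.0837 (local minimum); x = -asin(1/6)/2 + pi/2 ≈ 1.4871 (local maximum)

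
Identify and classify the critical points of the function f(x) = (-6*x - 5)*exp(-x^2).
f'(x) = 2*(x*(6*x + 5) - 3)*exp(-x^2)

Solve f'(x) = 0:
  f'(x) = (12*x^2 + 10*x - 6)·exp(-x^2) and exp(-x^2) > 0 for every x, so f'(x) = 0 ⇔ 12*x^2 + 10*x - 6 = 0.
  Factor: 12*x^2 + 10*x - 6 = 2*(6*x^2 + 5*x - 3); 6*x^2 + 5*x - 3 = 0 has no rational roots; quadratic formula: x = (-5 ± √97)/12.
  ⇒ x = -sqrt(97)/12 - 5/12 ≈ -1.2374, -5/12 + sqrt(97)/12 ≈ 0.4041

f''(x) = 2*(-12*x^3 - 10*x^2 + 18*x + 5)*exp(-x^2)
Second-derivative test at each critical point:
  f''(-1.2374) = -4.2603 < 0 → local maximum
  f''(0.4041) = 16.7304 > 0 → local minimum

Critical points: x = -sqrt(97)/12 - 5/12 ≈ -1.2374 (local maximum); x = -5/12 + sqrt(97)/12 ≈ 0.4041 (local minimum)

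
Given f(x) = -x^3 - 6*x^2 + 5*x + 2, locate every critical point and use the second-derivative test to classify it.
f'(x) = -3*x^2 - 12*x + 5

Solve f'(x) = 0:
  3*x^2 + 12*x - 5 = 0 has no rational roots; quadratic formula: x = (-12 ± √204)/6.
  ⇒ x = -sqrt(51)/3 - 2 ≈ -4.3805, -2 + sqrt(51)/3 ≈ 0.3805

f''(x) = -6*x - 12
Second-derivative test at each critical point:
  f''(-4.3805) = 14.2829 > 0 → local minimum
  f''(0.3805) = -14.2829 < 0 → local maximum

Critical points: x = -sqrt(51)/3 - 2 ≈ -4.3805 (local minimum); x = -2 + sqrt(51)/3 ≈ 0.3805 (local maximum)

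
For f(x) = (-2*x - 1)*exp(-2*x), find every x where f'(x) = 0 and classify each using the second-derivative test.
f'(x) = 4*x*exp(-2*x)

Solve f'(x) = 0:
  f'(x) = (4*x)·exp(-2*x) and exp(-2*x) > 0 for every x, so f'(x) = 0 ⇔ 4*x = 0.
  4*x = 0.
  ⇒ x = 0

f''(x) = 4*(1 - 2*x)*exp(-2*x)
Second-derivative test at each critical point:
  f''(0) = 4 > 0 → local minimum

Critical points: x = 0 (local minimum)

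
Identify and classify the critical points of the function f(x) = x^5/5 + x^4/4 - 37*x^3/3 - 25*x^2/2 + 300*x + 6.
f'(x) = x^4 + x^3 - 37*x^2 - 25*x + 300

Solve f'(x) = 0:
  Factor: x^4 + x^3 - 37*x^2 - 25*x + 300 = (x - 5)*(x - 3)*(x + 4)*(x + 5) = 0.
  ⇒ x = -5, -4, 3, 5

f''(x) = 4*x^3 + 3*x^2 - 74*x - 25
Second-derivative test at each critical point:
  f''(-5) = -80 < 0 → local maximum
  f''(-4) = 63 > 0 → local minimum
  f''(3) = -112 < 0 → local maximum
  f''(5) = 180 > 0 → local minimum

Critical points: x = -5 (local maximum); x = -4 (local minimum); x = 3 (local maximum); x = 5 (local minimum)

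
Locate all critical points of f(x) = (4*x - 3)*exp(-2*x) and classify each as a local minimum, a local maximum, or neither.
f'(x) = 2*(5 - 4*x)*exp(-2*x)

Solve f'(x) = 0:
  f'(x) = (10 - 8*x)·exp(-2*x) and exp(-2*x) > 0 for every x, so f'(x) = 0 ⇔ 10 - 8*x = 0.
  Factor: 10 - 8*x = -2*(4*x - 5) = 0.
  ⇒ x = 5/4

f''(x) = 4*(4*x - 7)*exp(-2*x)
Second-derivative test at each critical point:
  f''(5/4) = -0.6567 < 0 → local maximum

Critical points: x = 5/4 (local maximum)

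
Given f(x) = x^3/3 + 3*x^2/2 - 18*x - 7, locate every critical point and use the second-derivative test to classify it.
f'(x) = x^2 + 3*x - 18

Solve f'(x) = 0:
  Factor: x^2 + 3*x - 18 = (x - 3)*(x + 6) = 0.
  ⇒ x = -6, 3

f''(x) = 2*x + 3
Second-derivative test at each critical point:
  f''(-6) = -9 < 0 → local maximum
  f''(3) = 9 > 0 → local minimum

Critical points: x = -6 (local maximum); x = 3 (local minimum)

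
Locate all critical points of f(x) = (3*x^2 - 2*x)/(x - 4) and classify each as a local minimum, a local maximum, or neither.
f'(x) = (3*x^2 - 24*x + 8)/(x^2 - 8*x + 16)

Solve f'(x) = 0:
  f'(x) = (3*x^2 - 24*x + 8)/(x - 4)^2; the denominator is positive wherever f is defined, so f'(x) = 0 ⇔ 3*x^2 - 24*x + 8 = 0.
  3*x^2 - 24*x + 8 = 0 has no rational roots; quadratic formula: x = (24 ± √480)/6.
  ⇒ x = 4 - 2*sqrt(30)/3 ≈ 0.3485, 2*sqrt(30)/3 + 4 ≈ 7.6515

f''(x) = 80/(x^3 - 12*x^2 + 48*x - 64)
Second-derivative test at each critical point:
  f''(0.3485) = -1.6432 < 0 → local maximum
  f''(7.6515) = 1.6432 > 0 → local minimum

Critical points: x = 4 - 2*sqrt(30)/3 ≈ 0.3485 (local maximum); x = 2*sqrt(30)/3 + 4 ≈ 7.6515 (local minimum)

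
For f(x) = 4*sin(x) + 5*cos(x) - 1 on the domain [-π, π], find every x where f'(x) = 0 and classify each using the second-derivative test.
f'(x) = -5*sin(x) + 4*cos(x)

Solve f'(x) = 0 on [-π, π]:
  f'(x) = 0 ⇔ 4*cos(x) = 5*sin(x) ⇔ tan(x) = 4/5, i.e. x = arctan(4/5) + nπ; keep the solutions lying in [-π, π].
  ⇒ x = -pi + atan(4/5) ≈ -2.4669, atan(4/5) ≈ 0.6747

f''(x) = -4*sin(x) - 5*cos(x)
Second-derivative test at each critical point:
  f''(-2.4669) = 6.4031 > 0 → local minimum
  f''(0.6747) = -6.4031 < 0 → local maximum

Critical points: x = -pi + atan(4/5) ≈ -2.4669 (local minimum); x = atan(4/5) ≈ 0.6747 (local maximum)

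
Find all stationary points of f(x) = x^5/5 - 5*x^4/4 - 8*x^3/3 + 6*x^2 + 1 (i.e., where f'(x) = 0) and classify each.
f'(x) = x*(x^3 - 5*x^2 - 8*x + 12)

Solve f'(x) = 0:
  Factor: x^4 - 5*x^3 - 8*x^2 + 12*x = x*(x - 6)*(x - 1)*(x + 2) = 0.
  ⇒ x = -2, 0, 1, 6

f''(x) = 4*x^3 - 15*x^2 - 16*x + 12
Second-derivative test at each critical point:
  f''(-2) = -48 < 0 → local maximum
  f''(0) = 12 > 0 → local minimum
  f''(1) = -15 < 0 → local maximum
  f''(6) = 240 > 0 → local minimum

Critical points: x = -2 (local maximum); x = 0 (local minimum); x = 1 (local maximum); x = 6 (local minimum)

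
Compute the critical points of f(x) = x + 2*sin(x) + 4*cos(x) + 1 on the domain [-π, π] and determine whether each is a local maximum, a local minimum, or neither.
f'(x) = -4*sin(x) + 2*cos(x) + 1

Solve f'(x) = 0 on [-π, π]:
  f'(x) = 0 ⇔ -4*sin(x) + 2*cos(x) = -1. Write the left side as R·cos(x + φ) with R = √(2² + 4²) = 2*sqrt(5), cos φ = sqrt(5)/5, sin φ = 2*sqrt(5)/5; then cos(x + φ) = -sqrt(5)/10. Solve for x and keep the solutions lying in [-π, π].
  ⇒ x = -pi + atan((2 - sqrt(19))/(-2*sqrt(19) - 1)) ≈ -2.9035, atan((2 + sqrt(19))/(-1 + 2*sqrt(19))) ≈ 0.6892

f''(x) = -2*sin(x) - 4*cos(x)
Second-derivative test at each critical point:
  f''(-2.9035) = 4.3589 > 0 → local minimum
  f''(0.6892) = -4.3589 < 0 → local maximum

Critical points: x = -pi + atan((2 - sqrt(19))/(-2*sqrt(19) - 1)) ≈ -2.9035 (local minimum); x = atan((2 + sqrt(19))/(-1 + 2*sqrt(19))) ≈ 0.6892 (local maximum)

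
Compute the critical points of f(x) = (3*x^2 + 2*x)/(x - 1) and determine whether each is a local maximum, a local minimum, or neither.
f'(x) = (3*x^2 - 6*x - 2)/(x^2 - 2*x + 1)

Solve f'(x) = 0:
  f'(x) = (3*x^2 - 6*x - 2)/(x - 1)^2; the denominator is positive wherever f is defined, so f'(x) = 0 ⇔ 3*x^2 - 6*x - 2 = 0.
  3*x^2 - 6*x - 2 = 0 has no rational roots; quadratic formula: x = (6 ± √60)/6.
  ⇒ x = 1 - sqrt(15)/3 ≈ -0.2910, 1 + sqrt(15)/3 ≈ 2.2910

f''(x) = 10/(x^3 - 3*x^2 + 3*x - 1)
Second-derivative test at each critical point:
  f''(-0.2910) = -4.6476 < 0 → local maximum
  f''(2.2910) = 4.6476 > 0 → local minimum

Critical points: x = 1 - sqrt(15)/3 ≈ -0.2910 (local maximum); x = 1 + sqrt(15)/3 ≈ 2.2910 (local minimum)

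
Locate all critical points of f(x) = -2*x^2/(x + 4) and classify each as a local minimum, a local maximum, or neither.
f'(x) = 2*x*(-x - 8)/(x + 4)^2

Solve f'(x) = 0:
  f'(x) = -2*x*(x + 8)/(x + 4)^2; the denominator is positive wherever f is defined, so f'(x) = 0 ⇔ -2*x^2 - 16*x = 0.
  Factor: -2*x^2 - 16*x = -2*x*(x + 8) = 0.
  ⇒ x = -8, 0

f''(x) = -64/(x^3 + 12*x^2 + 48*x + 64)
Second-derivative test at each critical point:
  f''(-8) = 1 > 0 → local minimum
  f''(0) = -1 < 0 → local maximum

Critical points: x = -8 (local minimum); x = 0 (local maximum)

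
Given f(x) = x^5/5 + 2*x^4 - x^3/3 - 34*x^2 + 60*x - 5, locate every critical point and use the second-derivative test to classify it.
f'(x) = x^4 + 8*x^3 - x^2 - 68*x + 60

Solve f'(x) = 0:
  Factor: x^4 + 8*x^3 - x^2 - 68*x + 60 = (x - 2)*(x - 1)*(x + 5)*(x + 6) = 0.
  ⇒ x = -6, -5, 1, 2

f''(x) = 4*x^3 + 24*x^2 - 2*x - 68
Second-derivative test at each critical point:
  f''(-6) = -56 < 0 → local maximum
  f''(-5) = 42 > 0 → local minimum
  f''(1) = -42 < 0 → local maximum
  f''(2) = 56 > 0 → local minimum

Critical points: x = -6 (local maximum); x = -5 (local minimum); x = 1 (local maximum); x = 2 (local minimum)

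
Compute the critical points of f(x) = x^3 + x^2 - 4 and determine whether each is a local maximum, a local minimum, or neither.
f'(x) = x*(3*x + 2)

Solve f'(x) = 0:
  Factor: 3*x^2 + 2*x = x*(3*x + 2) = 0.
  ⇒ x = -2/3, 0

f''(x) = 6*x + 2
Second-derivative test at each critical point:
  f''(-2/3) = -2 < 0 → local maximum
  f''(0) = 2 > 0 → local minimum

Critical points: x = -2/3 (local maximum); x = 0 (local minimum)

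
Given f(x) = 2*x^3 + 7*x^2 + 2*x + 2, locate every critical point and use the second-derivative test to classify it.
f'(x) = 6*x^2 + 14*x + 2

Solve f'(x) = 0:
  Factor: 6*x^2 + 14*x + 2 = 2*(3*x^2 + 7*x + 1); 3*x^2 + 7*x + 1 = 0 has no rational roots; quadratic formula: x = (-7 ± √37)/6.
  ⇒ x = -7/6 - sqrt(37)/6 ≈ -2.1805, -7/6 + sqrt(37)/6 ≈ -0.1529

f''(x) = 12*x + 14
Second-derivative test at each critical point:
  f''(-2.1805) = -12.1655 < 0 → local maximum
  f''(-0.1529) = 12.1655 > 0 → local minimum

Critical points: x = -7/6 - sqrt(37)/6 ≈ -2.1805 (local maximum); x = -7/6 + sqrt(37)/6 ≈ -0.1529 (local minimum)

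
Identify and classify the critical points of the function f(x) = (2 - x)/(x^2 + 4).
f'(x) = (-x^2 + 2*x*(x - 2) - 4)/(x^2 + 4)^2

Solve f'(x) = 0:
  f'(x) = (x^2 - 4*x - 4)/(x^2 + 4)^2; the denominator is positive wherever f is defined, so f'(x) = 0 ⇔ x^2 - 4*x - 4 = 0.
  x^2 - 4*x - 4 = 0 has no rational roots; quadratic formula: x = (4 ± √32)/2.
  ⇒ x = 2 - 2*sqrt(2) ≈ -0.8284, 2 + 2*sqrt(2) ≈ 4.8284

f''(x) = 2*(4*x^2*(2 - x) + (3*x - 2)*(x^2 + 4))/(x^2 + 4)^3
Second-derivative test at each critical point:
  f''(-0.8284) = -0.2576 < 0 → local maximum
  f''(4.8284) = 0.0076 > 0 → local minimum

Critical points: x = 2 - 2*sqrt(2) ≈ -0.8284 (local maximum); x = 2 + 2*sqrt(2) ≈ 4.8284 (local minimum)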